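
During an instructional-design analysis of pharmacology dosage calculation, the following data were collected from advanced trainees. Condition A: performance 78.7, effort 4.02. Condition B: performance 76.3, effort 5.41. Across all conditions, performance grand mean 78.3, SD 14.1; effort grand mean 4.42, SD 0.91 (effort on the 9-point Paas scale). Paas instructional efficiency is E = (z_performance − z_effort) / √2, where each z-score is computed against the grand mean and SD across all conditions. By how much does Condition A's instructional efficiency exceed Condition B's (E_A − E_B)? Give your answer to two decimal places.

1.20

Condition A: z_P = (78.7 − 78.3)/14.1 = 0.0284; z_E = (4.02 − 4.42)/0.91 = -0.4396; E_A = (0.0284 − (-0.4396))/√2 = 0.3309.
Condition B: z_P = (76.3 − 78.3)/14.1 = -0.1418; z_E = (5.41 − 4.42)/0.91 = 1.0879; E_B = (-0.1418 − 1.0879)/√2 = -0.8695.
E_A − E_B = 0.3309 − (-0.8695) = 1.2004 ≈ 1.20.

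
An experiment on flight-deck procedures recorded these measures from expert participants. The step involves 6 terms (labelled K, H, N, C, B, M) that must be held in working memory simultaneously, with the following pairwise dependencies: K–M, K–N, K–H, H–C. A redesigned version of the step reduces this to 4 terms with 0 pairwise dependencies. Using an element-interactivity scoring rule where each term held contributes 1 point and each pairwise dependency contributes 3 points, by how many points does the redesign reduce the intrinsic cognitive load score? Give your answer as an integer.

Original: 6 × 1 + 4 × 3 = 6 + 12 = 18.
Redesigned: 4 × 1 + 0 × 3 = 4 + 0 = 4.
Reduction = 18 − 4 = 14.

14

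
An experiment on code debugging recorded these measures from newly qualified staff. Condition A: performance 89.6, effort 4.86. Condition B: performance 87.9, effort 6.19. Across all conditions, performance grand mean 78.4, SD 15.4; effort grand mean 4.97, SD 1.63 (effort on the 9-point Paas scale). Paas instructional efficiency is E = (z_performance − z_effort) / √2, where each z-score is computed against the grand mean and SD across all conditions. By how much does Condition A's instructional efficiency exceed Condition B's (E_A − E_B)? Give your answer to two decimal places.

Condition A: z_P = (89.6 − 78.4)/15.4 = 0.7273; z_E = (4.86 − 4.97)/1.63 = -0.0675; E_A = (0.7273 − (-0.0675))/√2 = 0.5620.
Condition B: z_P = (87.9 − 78.4)/15.4 = 0.6169; z_E = (6.19 − 4.97)/1.63 = 0.7485; E_B = (0.6169 − 0.7485)/√2 = -0.0931.
E_A − E_B = 0.5620 − (-0.0931) = 0.6551 ≈ 0.66.

0.66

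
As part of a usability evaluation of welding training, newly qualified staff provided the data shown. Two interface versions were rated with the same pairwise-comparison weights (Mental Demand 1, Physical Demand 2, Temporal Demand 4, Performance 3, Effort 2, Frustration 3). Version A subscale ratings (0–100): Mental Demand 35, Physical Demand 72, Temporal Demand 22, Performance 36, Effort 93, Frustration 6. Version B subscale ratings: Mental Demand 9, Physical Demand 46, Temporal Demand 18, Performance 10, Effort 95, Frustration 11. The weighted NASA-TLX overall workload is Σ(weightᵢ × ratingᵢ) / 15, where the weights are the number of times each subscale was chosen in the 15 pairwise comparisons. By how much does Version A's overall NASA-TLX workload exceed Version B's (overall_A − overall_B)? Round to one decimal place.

Version A weighted sum = 1·35 + 2·72 + 4·22 + 3·36 + 2·93 + 3·6 = 35 + 144 + 88 + 108 + 186 + 18 = 579; overall_A = 579/15 = 38.6000.
Version B weighted sum = 1·9 + 2·46 + 4·18 + 3·10 + 2·95 + 3·11 = 9 + 92 + 72 + 30 + 190 + 33 = 426; overall_B = 426/15 = 28.4000.
Difference = 38.6000 − 28.4000 = 10.2000 ≈ 10.2.

10.2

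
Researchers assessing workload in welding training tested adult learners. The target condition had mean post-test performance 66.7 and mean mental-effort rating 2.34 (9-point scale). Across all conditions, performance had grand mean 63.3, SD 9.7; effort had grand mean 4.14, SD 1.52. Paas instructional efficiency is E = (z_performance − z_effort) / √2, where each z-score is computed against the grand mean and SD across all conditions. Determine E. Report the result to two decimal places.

1.09

z_performance = (66.7 − 63.3) / 9.7 = 3.4000 / 9.7 = 0.3505.
z_effort = (2.34 − 4.14) / 1.52 = -1.8000 / 1.52 = -1.1842.
z_P − z_E = 0.3505 − (-1.1842) = 1.5347.
E = 1.5347 / √2 = 1.5347 / 1.41421 = 1.0852 ≈ 1.09.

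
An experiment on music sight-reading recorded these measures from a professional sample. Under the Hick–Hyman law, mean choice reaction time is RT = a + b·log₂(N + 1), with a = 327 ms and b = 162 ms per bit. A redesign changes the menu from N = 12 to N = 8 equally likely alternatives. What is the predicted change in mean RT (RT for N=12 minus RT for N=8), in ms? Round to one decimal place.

85.9

RT(12) = 327 + 162·log₂(13) = 327 + 162·3.7004 = 926.4648 ms.
RT(8) = 327 + 162·log₂(9) = 327 + 162·3.1699 = 840.5238 ms.
Difference = 926.4648 − 840.5238 = 85.9410 ≈ 85.9 ms.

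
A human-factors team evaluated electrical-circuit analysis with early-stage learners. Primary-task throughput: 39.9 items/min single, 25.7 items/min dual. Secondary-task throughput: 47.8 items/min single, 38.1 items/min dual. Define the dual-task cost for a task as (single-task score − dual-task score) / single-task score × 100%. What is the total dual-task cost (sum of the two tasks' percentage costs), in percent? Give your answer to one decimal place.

55.9

Primary cost = (39.9 − 25.7) / 39.9 × 100% = 35.5890%.
Secondary cost = (47.8 − 38.1) / 47.8 × 100% = 20.2929%.
Total = 35.5890% + 20.2929% = 55.8819% ≈ 55.9%.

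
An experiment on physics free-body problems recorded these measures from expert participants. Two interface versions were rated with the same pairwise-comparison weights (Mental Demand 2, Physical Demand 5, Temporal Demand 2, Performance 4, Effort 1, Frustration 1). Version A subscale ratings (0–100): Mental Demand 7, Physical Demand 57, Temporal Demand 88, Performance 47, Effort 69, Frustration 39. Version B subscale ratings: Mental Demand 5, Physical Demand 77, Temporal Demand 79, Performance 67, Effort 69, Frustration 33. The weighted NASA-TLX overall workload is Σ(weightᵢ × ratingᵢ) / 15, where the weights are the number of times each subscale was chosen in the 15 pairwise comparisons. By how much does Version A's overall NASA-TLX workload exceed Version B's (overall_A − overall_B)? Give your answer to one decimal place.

Version A weighted sum = 2·7 + 5·57 + 2·88 + 4·47 + 1·69 + 1·39 = 14 + 285 + 176 + 188 + 69 + 39 = 771; overall_A = 771/15 = 51.4000.
Version B weighted sum = 2·5 + 5·77 + 2·79 + 4·67 + 1·69 + 1·33 = 10 + 385 + 158 + 268 + 69 + 33 = 923; overall_B = 923/15 = 61.5333.
Difference = 51.4000 − 61.5333 = -10.1333 ≈ -10.1.

-10.1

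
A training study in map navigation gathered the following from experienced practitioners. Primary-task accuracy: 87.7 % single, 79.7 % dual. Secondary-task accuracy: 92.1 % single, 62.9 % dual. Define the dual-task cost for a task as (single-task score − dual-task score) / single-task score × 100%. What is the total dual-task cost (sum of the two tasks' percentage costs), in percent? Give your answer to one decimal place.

40.8

Primary cost = (87.7 − 79.7) / 87.7 × 100% = 9.1220%.
Secondary cost = (92.1 − 62.9) / 92.1 × 100% = 31.7047%.
Total = 9.1220% + 31.7047% = 40.8267% ≈ 40.8%.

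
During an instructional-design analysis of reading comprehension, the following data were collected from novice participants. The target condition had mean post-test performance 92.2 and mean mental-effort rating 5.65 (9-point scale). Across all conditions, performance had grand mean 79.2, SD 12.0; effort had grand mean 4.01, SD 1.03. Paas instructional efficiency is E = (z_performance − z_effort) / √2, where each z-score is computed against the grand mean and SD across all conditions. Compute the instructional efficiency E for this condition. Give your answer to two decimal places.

z_performance = (92.2 − 79.2) / 12.0 = 13.0000 / 12.0 = 1.0833.
z_effort = (5.65 − 4.01) / 1.03 = 1.6400 / 1.03 = 1.5922.
z_P − z_E = 1.0833 − 1.5922 = -0.5089.
E = -0.5089 / √2 = -0.5089 / 1.41421 = -0.3598 ≈ -0.36.

-0.36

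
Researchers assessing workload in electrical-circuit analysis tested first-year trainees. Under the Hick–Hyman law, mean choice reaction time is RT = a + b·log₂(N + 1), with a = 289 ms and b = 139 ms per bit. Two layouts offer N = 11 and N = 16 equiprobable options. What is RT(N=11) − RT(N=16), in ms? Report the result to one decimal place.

RT(11) = 289 + 139·log₂(12) = 289 + 139·3.5850 = 787.3150 ms.
RT(16) = 289 + 139·log₂(17) = 289 + 139·4.0875 = 857.1625 ms.
Difference = 787.3150 − 857.1625 = -69.8475 ≈ -69.8 ms.

-69.8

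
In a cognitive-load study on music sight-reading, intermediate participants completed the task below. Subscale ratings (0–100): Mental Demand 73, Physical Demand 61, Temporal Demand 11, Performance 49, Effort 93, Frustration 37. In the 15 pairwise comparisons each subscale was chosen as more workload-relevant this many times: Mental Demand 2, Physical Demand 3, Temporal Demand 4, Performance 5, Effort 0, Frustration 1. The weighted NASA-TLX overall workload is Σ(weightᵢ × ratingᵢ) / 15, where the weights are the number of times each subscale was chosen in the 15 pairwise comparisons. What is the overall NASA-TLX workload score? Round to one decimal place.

43.7

The tallies are the weights (they sum to 15).
Weighted sum = 2·73 + 3·61 + 4·11 + 5·49 + 0·93 + 1·37
            = 146 + 183 + 44 + 245 + 0 + 37 = 655.
Overall workload = 655 / 15 = 43.6667 ≈ 43.7.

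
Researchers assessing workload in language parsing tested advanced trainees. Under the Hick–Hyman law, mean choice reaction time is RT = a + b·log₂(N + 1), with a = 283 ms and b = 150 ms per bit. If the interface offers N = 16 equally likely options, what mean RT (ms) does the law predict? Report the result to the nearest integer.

log₂(16 + 1) = log₂(17) = 4.0875.
RT = 283 + 150 × 4.0875 = 283 + 613.1250 = 896.1250 ms.
≈ 896 ms.

896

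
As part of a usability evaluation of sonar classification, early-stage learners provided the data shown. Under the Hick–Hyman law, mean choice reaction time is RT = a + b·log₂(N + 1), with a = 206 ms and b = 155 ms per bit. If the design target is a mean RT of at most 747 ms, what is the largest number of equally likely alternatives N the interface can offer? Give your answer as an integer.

10

Set 206 + 155·log₂(N + 1) ≤ 747.
log₂(N + 1) ≤ (747 − 206) / 155 = 3.4903.
N + 1 ≤ 2^3.4903 = 11.2379.
N ≤ 10.2379, so the largest integer N is 10.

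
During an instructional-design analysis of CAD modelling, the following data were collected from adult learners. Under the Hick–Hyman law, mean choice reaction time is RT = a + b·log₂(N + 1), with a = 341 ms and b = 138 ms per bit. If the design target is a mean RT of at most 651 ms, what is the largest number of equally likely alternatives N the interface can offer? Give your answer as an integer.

Set 341 + 138·log₂(N + 1) ≤ 651.
log₂(N + 1) ≤ (651 − 341) / 138 = 2.2464.
N + 1 ≤ 2^2.2464 = 4.7450.
N ≤ 3.7450, so the largest integer N is 3.

3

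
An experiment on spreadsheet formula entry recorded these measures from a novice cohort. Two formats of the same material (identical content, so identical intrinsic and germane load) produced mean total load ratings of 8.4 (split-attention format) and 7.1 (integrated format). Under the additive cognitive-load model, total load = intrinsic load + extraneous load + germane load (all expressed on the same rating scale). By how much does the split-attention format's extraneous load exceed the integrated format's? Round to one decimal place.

Intrinsic and germane load are equal across formats, so the difference in total load equals the difference in extraneous load.
Extraneous-load difference = 8.4 − 7.1 = 1.3.

1.3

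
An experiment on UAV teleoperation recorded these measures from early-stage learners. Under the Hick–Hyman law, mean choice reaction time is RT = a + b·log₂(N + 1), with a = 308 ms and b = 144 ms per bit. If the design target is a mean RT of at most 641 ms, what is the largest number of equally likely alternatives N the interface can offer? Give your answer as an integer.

Set 308 + 144·log₂(N + 1) ≤ 641.
log₂(N + 1) ≤ (641 − 308) / 144 = 2.3125.
N + 1 ≤ 2^2.3125 = 4.9674.
N ≤ 3.9674, so the largest integer N is 3.

3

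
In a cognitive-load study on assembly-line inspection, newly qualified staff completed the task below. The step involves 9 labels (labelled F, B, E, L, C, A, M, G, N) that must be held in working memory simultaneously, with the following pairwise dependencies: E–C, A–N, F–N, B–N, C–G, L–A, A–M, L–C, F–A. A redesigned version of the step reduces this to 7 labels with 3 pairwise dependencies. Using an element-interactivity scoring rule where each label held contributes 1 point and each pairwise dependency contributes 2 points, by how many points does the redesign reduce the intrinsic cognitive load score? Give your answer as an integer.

Original: 9 × 1 + 9 × 2 = 9 + 18 = 27.
Redesigned: 7 × 1 + 3 × 2 = 7 + 6 = 13.
Reduction = 27 − 13 = 14.

14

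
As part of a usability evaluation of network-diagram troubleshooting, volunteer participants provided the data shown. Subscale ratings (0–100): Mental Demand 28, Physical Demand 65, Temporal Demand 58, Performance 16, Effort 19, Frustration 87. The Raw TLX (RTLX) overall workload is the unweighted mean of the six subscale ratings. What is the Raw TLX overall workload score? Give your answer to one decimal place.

45.5

Sum of ratings = 28 + 65 + 58 + 16 + 19 + 87 = 273.
RTLX = 273 / 6 = 45.5000 ≈ 45.5.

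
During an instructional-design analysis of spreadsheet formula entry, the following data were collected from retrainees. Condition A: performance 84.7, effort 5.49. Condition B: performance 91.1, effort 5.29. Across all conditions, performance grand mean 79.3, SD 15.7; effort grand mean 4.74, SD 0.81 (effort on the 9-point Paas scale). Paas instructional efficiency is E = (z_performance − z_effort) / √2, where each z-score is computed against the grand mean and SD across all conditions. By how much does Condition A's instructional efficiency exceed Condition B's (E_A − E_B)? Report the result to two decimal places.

Condition A: z_P = (84.7 − 79.3)/15.7 = 0.3439; z_E = (5.49 − 4.74)/0.81 = 0.9259; E_A = (0.3439 − 0.9259)/√2 = -0.4115.
Condition B: z_P = (91.1 − 79.3)/15.7 = 0.7516; z_E = (5.29 − 4.74)/0.81 = 0.6790; E_B = (0.7516 − 0.6790)/√2 = 0.0513.
E_A − E_B = -0.4115 − 0.0513 = -0.4628 ≈ -0.46.

-0.46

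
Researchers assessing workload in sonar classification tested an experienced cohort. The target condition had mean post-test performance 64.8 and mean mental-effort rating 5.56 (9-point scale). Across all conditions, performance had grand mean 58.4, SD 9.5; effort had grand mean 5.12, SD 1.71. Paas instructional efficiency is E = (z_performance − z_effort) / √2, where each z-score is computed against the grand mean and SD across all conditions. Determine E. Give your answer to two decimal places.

0.29

z_performance = (64.8 − 58.4) / 9.5 = 6.4000 / 9.5 = 0.6737.
z_effort = (5.56 − 5.12) / 1.71 = 0.4400 / 1.71 = 0.2573.
z_P − z_E = 0.6737 − 0.2573 = 0.4164.
E = 0.4164 / √2 = 0.4164 / 1.41421 = 0.2944 ≈ 0.29.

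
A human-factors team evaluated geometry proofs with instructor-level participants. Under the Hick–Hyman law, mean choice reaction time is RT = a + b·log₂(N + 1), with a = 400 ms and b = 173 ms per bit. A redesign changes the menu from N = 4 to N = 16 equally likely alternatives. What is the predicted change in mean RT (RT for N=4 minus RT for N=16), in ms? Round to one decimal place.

-305.4

RT(4) = 400 + 173·log₂(5) = 400 + 173·2.3219 = 801.6887 ms.
RT(16) = 400 + 173·log₂(17) = 400 + 173·4.0875 = 1107.1375 ms.
Difference = 801.6887 − 1107.1375 = -305.4488 ≈ -305.4 ms.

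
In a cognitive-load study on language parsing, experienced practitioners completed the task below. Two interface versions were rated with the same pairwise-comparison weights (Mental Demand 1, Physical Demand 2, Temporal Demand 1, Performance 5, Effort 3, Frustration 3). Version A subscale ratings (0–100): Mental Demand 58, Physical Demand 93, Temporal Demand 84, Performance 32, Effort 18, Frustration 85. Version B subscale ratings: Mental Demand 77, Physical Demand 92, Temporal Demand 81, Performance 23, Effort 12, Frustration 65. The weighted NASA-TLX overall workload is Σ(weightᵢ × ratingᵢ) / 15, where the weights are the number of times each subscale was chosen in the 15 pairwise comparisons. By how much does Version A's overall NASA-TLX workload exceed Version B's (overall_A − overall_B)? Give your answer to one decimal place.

Version A weighted sum = 1·58 + 2·93 + 1·84 + 5·32 + 3·18 + 3·85 = 58 + 186 + 84 + 160 + 54 + 255 = 797; overall_A = 797/15 = 53.1333.
Version B weighted sum = 1·77 + 2·92 + 1·81 + 5·23 + 3·12 + 3·65 = 77 + 184 + 81 + 115 + 36 + 195 = 688; overall_B = 688/15 = 45.8667.
Difference = 53.1333 − 45.8667 = 7.2666 ≈ 7.3.

7.3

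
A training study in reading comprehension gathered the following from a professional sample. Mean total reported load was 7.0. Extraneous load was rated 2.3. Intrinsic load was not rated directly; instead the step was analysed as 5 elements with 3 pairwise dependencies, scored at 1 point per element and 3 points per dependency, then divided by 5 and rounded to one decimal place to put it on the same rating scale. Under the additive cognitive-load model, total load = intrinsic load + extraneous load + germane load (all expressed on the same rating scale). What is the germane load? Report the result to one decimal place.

Intrinsic (element-interactivity): (5 × 1 + 3 × 3) / 5 = 14 / 5 = 2.8000 → 2.8.
germane load = total − intrinsic − extraneous
             = 7.0 − 2.8 − 2.3 = 1.9.

1.9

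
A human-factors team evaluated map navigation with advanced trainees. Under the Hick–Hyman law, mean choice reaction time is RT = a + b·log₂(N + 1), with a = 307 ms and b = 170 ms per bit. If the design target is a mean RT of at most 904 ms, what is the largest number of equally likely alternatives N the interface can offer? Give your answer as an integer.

10

Set 307 + 170·log₂(N + 1) ≤ 904.
log₂(N + 1) ≤ (904 − 307) / 170 = 3.5118.
N + 1 ≤ 2^3.5118 = 11.4066.
N ≤ 10.4066, so the largest integer N is 10.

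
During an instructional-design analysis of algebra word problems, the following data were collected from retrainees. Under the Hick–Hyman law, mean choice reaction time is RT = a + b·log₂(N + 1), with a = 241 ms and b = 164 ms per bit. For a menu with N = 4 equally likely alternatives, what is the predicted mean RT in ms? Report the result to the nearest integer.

622

log₂(4 + 1) = log₂(5) = 2.3219.
RT = 241 + 164 × 2.3219 = 241 + 380.7916 = 621.7916 ms.
≈ 622 ms.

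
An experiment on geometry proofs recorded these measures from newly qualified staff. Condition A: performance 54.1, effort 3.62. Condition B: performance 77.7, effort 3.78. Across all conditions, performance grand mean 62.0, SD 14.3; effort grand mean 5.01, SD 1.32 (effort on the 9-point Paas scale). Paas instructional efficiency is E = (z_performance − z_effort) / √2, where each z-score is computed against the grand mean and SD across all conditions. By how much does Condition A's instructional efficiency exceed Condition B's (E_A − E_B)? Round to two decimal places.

Condition A: z_P = (54.1 − 62.0)/14.3 = -0.5524; z_E = (3.62 − 5.01)/1.32 = -1.0530; E_A = (-0.5524 − (-1.0530))/√2 = 0.3540.
Condition B: z_P = (77.7 − 62.0)/14.3 = 1.0979; z_E = (3.78 − 5.01)/1.32 = -0.9318; E_B = (1.0979 − (-0.9318))/√2 = 1.4352.
E_A − E_B = 0.3540 − 1.4352 = -1.0812 ≈ -1.08.

-1.08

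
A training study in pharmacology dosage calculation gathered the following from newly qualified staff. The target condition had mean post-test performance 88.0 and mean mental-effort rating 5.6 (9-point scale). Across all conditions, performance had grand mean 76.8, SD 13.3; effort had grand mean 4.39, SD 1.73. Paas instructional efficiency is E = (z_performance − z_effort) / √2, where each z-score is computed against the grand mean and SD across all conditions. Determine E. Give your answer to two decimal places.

z_performance = (88.0 − 76.8) / 13.3 = 11.2000 / 13.3 = 0.8421.
z_effort = (5.6 − 4.39) / 1.73 = 1.2100 / 1.73 = 0.6994.
z_P − z_E = 0.8421 − 0.6994 = 0.1427.
E = 0.1427 / √2 = 0.1427 / 1.41421 = 0.1009 ≈ 0.10.

0.10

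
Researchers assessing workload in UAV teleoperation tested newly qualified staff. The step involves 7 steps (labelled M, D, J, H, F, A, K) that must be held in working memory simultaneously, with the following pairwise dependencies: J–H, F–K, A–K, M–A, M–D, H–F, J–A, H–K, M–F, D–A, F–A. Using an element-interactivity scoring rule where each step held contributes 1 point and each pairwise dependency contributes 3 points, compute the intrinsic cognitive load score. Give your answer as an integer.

Count of steps held simultaneously: 7.
Count of pairwise dependencies listed: 11.
Element contribution: 7 × 1 = 7.
Interaction contribution: 11 × 3 = 33.
Intrinsic load = 7 + 33 = 40.

40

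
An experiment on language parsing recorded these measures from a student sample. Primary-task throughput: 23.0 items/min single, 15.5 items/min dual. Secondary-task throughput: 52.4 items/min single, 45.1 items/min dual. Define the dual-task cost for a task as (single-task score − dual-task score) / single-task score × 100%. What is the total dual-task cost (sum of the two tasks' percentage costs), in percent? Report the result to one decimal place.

46.5

Primary cost = (23.0 − 15.5) / 23.0 × 100% = 32.6087%.
Secondary cost = (52.4 − 45.1) / 52.4 × 100% = 13.9313%.
Total = 32.6087% + 13.9313% = 46.5400% ≈ 46.5%.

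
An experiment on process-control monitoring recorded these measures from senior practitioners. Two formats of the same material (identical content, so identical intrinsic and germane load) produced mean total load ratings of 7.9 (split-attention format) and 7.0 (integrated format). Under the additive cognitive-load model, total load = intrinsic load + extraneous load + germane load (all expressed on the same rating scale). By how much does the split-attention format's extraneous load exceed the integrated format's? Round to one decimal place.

0.9

Intrinsic and germane load are equal across formats, so the difference in total load equals the difference in extraneous load.
Extraneous-load difference = 7.9 − 7.0 = 0.9.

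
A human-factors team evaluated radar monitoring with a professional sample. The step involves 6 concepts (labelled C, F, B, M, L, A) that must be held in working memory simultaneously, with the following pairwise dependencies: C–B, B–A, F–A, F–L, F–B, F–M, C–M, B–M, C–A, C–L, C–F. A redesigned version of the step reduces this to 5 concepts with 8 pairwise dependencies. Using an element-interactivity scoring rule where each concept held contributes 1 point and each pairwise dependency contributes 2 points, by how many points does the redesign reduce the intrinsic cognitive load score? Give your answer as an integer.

7

Original: 6 × 1 + 11 × 2 = 6 + 22 = 28.
Redesigned: 5 × 1 + 8 × 2 = 5 + 16 = 21.
Reduction = 28 − 21 = 7.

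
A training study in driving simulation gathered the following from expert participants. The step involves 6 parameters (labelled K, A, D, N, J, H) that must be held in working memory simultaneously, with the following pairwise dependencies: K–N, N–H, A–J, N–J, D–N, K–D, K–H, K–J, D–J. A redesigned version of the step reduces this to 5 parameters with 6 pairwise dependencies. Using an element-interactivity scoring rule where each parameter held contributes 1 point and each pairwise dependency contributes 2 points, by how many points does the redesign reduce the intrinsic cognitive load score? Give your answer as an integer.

7

Original: 6 × 1 + 9 × 2 = 6 + 18 = 24.
Redesigned: 5 × 1 + 6 × 2 = 5 + 12 = 17.
Reduction = 24 − 17 = 7.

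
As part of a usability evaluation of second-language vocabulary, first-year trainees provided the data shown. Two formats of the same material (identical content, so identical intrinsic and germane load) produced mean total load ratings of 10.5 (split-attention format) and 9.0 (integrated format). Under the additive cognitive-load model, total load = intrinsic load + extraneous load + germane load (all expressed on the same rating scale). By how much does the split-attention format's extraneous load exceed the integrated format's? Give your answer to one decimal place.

1.5

Intrinsic and germane load are equal across formats, so the difference in total load equals the difference in extraneous load.
Extraneous-load difference = 10.5 − 9.0 = 1.5.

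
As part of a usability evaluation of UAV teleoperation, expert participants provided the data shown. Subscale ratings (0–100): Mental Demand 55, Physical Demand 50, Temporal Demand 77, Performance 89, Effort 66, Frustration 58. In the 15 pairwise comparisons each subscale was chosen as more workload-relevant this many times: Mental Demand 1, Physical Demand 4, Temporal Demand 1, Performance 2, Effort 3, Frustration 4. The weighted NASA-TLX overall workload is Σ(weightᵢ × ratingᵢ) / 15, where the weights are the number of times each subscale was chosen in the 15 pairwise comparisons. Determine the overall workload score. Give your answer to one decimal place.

The tallies are the weights (they sum to 15).
Weighted sum = 1·55 + 4·50 + 1·77 + 2·89 + 3·66 + 4·58
            = 55 + 200 + 77 + 178 + 198 + 232 = 940.
Overall workload = 940 / 15 = 62.6667 ≈ 62.7.

62.7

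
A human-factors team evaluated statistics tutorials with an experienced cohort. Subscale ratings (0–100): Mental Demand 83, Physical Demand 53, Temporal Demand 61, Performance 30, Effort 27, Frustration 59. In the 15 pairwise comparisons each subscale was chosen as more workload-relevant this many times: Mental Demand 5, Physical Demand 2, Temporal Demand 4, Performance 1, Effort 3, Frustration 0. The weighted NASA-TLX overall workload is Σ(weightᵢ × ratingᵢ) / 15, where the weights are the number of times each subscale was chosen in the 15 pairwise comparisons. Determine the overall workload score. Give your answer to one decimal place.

The tallies are the weights (they sum to 15).
Weighted sum = 5·83 + 2·53 + 4·61 + 1·30 + 3·27 + 0·59
            = 415 + 106 + 244 + 30 + 81 + 0 = 876.
Overall workload = 876 / 15 = 58.4000 ≈ 58.4.

58.4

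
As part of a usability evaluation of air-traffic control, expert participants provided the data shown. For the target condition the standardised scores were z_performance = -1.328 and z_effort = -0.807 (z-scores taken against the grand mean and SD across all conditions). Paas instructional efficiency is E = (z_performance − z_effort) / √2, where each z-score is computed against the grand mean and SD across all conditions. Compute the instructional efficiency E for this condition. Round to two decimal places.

-0.37

z_P − z_E = -1.328 − (-0.807) = -0.5210.
E = -0.5210 / √2 = -0.5210 / 1.41421 = -0.3684 ≈ -0.37.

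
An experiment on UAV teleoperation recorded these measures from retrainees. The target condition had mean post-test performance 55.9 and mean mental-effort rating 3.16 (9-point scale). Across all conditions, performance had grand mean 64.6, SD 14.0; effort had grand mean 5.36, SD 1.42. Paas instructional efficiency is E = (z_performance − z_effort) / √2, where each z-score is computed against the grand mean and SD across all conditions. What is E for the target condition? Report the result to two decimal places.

z_performance = (55.9 − 64.6) / 14.0 = -8.7000 / 14.0 = -0.6214.
z_effort = (3.16 − 5.36) / 1.42 = -2.2000 / 1.42 = -1.5493.
z_P − z_E = -0.6214 − (-1.5493) = 0.9279.
E = 0.9279 / √2 = 0.9279 / 1.41421 = 0.6561 ≈ 0.66.

0.66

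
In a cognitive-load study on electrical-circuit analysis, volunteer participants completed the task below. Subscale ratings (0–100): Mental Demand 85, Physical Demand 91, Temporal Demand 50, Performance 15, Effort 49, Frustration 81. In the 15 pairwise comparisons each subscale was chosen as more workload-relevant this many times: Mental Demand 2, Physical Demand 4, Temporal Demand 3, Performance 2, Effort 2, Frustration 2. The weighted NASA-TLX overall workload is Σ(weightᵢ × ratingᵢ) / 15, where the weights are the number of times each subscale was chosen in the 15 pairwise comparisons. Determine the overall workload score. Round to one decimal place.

The tallies are the weights (they sum to 15).
Weighted sum = 2·85 + 4·91 + 3·50 + 2·15 + 2·49 + 2·81
            = 170 + 364 + 150 + 30 + 98 + 162 = 974.
Overall workload = 974 / 15 = 64.9333 ≈ 64.9.

64.9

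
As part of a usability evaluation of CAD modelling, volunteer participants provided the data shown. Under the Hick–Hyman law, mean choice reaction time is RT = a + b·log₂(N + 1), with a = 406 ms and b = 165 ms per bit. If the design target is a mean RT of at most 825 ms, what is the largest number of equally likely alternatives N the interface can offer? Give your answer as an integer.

4

Set 406 + 165·log₂(N + 1) ≤ 825.
log₂(N + 1) ≤ (825 − 406) / 165 = 2.5394.
N + 1 ≤ 2^2.5394 = 5.8135.
N ≤ 4.8135, so the largest integer N is 4.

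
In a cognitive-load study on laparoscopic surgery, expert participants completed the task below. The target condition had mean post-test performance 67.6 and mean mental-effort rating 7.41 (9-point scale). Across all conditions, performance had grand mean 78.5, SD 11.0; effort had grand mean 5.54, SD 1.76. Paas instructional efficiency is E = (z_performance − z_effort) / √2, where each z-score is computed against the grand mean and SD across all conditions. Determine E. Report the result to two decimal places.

z_performance = (67.6 − 78.5) / 11.0 = -10.9000 / 11.0 = -0.9909.
z_effort = (7.41 − 5.54) / 1.76 = 1.8700 / 1.76 = 1.0625.
z_P − z_E = -0.9909 − 1.0625 = -2.0534.
E = -2.0534 / √2 = -2.0534 / 1.41421 = -1.4520 ≈ -1.45.

-1.45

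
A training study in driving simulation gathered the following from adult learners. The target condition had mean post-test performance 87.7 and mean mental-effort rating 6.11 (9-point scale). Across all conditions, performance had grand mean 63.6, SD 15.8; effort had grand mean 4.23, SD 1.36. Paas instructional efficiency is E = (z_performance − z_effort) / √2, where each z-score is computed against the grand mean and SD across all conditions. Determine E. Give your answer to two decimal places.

0.10

z_performance = (87.7 − 63.6) / 15.8 = 24.1000 / 15.8 = 1.5253.
z_effort = (6.11 − 4.23) / 1.36 = 1.8800 / 1.36 = 1.3824.
z_P − z_E = 1.5253 − 1.3824 = 0.1429.
E = 0.1429 / √2 = 0.1429 / 1.41421 = 0.1010 ≈ 0.10.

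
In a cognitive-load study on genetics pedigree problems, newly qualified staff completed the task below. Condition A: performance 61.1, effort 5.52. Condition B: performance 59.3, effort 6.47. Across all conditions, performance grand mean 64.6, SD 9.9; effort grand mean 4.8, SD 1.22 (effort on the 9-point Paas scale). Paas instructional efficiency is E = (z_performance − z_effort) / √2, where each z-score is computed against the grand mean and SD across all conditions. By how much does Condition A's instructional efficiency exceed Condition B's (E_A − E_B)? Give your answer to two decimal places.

Condition A: z_P = (61.1 − 64.6)/9.9 = -0.3535; z_E = (5.52 − 4.8)/1.22 = 0.5902; E_A = (-0.3535 − 0.5902)/√2 = -0.6673.
Condition B: z_P = (59.3 − 64.6)/9.9 = -0.5354; z_E = (6.47 − 4.8)/1.22 = 1.3689; E_B = (-0.5354 − 1.3689)/√2 = -1.3465.
E_A − E_B = -0.6673 − (-1.3465) = 0.6792 ≈ 0.68.

0.68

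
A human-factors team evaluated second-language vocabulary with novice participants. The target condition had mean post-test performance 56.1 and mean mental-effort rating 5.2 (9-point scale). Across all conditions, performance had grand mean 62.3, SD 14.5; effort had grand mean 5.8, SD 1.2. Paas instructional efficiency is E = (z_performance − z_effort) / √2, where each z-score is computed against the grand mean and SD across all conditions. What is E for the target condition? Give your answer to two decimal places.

0.05

z_performance = (56.1 − 62.3) / 14.5 = -6.2000 / 14.5 = -0.4276.
z_effort = (5.2 − 5.8) / 1.2 = -0.6000 / 1.2 = -0.5000.
z_P − z_E = -0.4276 − (-0.5000) = 0.0724.
E = 0.0724 / √2 = 0.0724 / 1.41421 = 0.0512 ≈ 0.05.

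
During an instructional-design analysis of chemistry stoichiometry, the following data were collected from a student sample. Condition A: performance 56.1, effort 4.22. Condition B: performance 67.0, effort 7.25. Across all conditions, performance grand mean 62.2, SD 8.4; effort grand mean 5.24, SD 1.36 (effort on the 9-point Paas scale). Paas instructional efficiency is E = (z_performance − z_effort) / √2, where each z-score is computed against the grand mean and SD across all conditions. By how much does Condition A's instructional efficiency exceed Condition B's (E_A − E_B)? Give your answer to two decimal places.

0.66

Condition A: z_P = (56.1 − 62.2)/8.4 = -0.7262; z_E = (4.22 − 5.24)/1.36 = -0.7500; E_A = (-0.7262 − (-0.7500))/√2 = 0.0168.
Condition B: z_P = (67.0 − 62.2)/8.4 = 0.5714; z_E = (7.25 − 5.24)/1.36 = 1.4779; E_B = (0.5714 − 1.4779)/√2 = -0.6410.
E_A − E_B = 0.0168 − (-0.6410) = 0.6578 ≈ 0.66.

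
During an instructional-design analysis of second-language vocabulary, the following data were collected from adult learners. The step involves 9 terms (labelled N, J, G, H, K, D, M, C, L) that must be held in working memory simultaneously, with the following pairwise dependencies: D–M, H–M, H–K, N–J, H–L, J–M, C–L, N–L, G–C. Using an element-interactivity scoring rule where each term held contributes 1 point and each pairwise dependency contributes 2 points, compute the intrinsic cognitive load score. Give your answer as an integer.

Count of terms held simultaneously: 9.
Count of pairwise dependencies listed: 9.
Element contribution: 9 × 1 = 9.
Interaction contribution: 9 × 2 = 18.
Intrinsic load = 9 + 18 = 27.

27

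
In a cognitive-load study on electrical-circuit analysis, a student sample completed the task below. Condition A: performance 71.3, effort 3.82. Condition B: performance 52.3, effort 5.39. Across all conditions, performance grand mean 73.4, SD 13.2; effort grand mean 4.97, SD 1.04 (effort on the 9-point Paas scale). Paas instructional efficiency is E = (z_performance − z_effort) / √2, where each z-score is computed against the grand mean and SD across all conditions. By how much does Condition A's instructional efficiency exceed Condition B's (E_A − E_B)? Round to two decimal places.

2.09

Condition A: z_P = (71.3 − 73.4)/13.2 = -0.1591; z_E = (3.82 − 4.97)/1.04 = -1.1058; E_A = (-0.1591 − (-1.1058))/√2 = 0.6694.
Condition B: z_P = (52.3 − 73.4)/13.2 = -1.5985; z_E = (5.39 − 4.97)/1.04 = 0.4038; E_B = (-1.5985 − 0.4038)/√2 = -1.4158.
E_A − E_B = 0.6694 − (-1.4158) = 2.0852 ≈ 2.09.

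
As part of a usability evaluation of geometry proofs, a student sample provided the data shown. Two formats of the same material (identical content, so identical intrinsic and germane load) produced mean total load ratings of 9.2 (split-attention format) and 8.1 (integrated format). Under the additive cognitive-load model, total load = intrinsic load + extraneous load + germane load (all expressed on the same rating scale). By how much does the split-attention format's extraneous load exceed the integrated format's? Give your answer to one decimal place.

1.1

Intrinsic and germane load are equal across formats, so the difference in total load equals the difference in extraneous load.
Extraneous-load difference = 9.2 − 8.1 = 1.1.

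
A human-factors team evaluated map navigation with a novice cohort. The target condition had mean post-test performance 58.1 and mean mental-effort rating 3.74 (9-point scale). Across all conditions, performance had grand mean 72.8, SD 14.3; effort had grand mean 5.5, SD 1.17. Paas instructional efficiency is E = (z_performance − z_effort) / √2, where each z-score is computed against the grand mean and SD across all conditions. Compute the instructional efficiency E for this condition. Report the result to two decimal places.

z_performance = (58.1 − 72.8) / 14.3 = -14.7000 / 14.3 = -1.0280.
z_effort = (3.74 − 5.5) / 1.17 = -1.7600 / 1.17 = -1.5043.
z_P − z_E = -1.0280 − (-1.5043) = 0.4763.
E = 0.4763 / √2 = 0.4763 / 1.41421 = 0.3368 ≈ 0.34.

0.34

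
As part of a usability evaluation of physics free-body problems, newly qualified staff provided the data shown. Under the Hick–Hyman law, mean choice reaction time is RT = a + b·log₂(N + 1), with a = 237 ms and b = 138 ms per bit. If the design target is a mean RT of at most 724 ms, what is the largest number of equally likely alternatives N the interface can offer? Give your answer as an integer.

10

Set 237 + 138·log₂(N + 1) ≤ 724.
log₂(N + 1) ≤ (724 − 237) / 138 = 3.5290.
N + 1 ≤ 2^3.5290 = 11.5434.
N ≤ 10.5434, so the largest integer N is 10.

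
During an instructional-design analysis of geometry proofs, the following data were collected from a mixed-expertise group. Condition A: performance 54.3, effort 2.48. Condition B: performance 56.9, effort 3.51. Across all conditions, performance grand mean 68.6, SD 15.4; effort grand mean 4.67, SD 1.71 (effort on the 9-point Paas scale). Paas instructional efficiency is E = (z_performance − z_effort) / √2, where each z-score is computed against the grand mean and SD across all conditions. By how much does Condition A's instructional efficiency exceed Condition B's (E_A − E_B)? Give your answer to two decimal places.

0.31

Condition A: z_P = (54.3 − 68.6)/15.4 = -0.9286; z_E = (2.48 − 4.67)/1.71 = -1.2807; E_A = (-0.9286 − (-1.2807))/√2 = 0.2490.
Condition B: z_P = (56.9 − 68.6)/15.4 = -0.7597; z_E = (3.51 − 4.67)/1.71 = -0.6784; E_B = (-0.7597 − (-0.6784))/√2 = -0.0575.
E_A − E_B = 0.2490 − (-0.0575) = 0.3065 ≈ 0.31.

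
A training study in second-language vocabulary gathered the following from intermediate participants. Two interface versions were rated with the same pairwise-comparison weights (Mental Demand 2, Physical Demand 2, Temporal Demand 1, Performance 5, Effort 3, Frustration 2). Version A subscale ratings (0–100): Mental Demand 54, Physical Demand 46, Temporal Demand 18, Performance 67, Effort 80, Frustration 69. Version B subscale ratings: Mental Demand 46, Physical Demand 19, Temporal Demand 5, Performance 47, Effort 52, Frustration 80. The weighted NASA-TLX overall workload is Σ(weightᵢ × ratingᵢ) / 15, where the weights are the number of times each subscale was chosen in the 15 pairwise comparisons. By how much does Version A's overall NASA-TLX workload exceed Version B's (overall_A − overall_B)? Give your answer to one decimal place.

16.3

Version A weighted sum = 2·54 + 2·46 + 1·18 + 5·67 + 3·80 + 2·69 = 108 + 92 + 18 + 335 + 240 + 138 = 931; overall_A = 931/15 = 62.0667.
Version B weighted sum = 2·46 + 2·19 + 1·5 + 5·47 + 3·52 + 2·80 = 92 + 38 + 5 + 235 + 156 + 160 = 686; overall_B = 686/15 = 45.7333.
Difference = 62.0667 − 45.7333 = 16.3334 ≈ 16.3.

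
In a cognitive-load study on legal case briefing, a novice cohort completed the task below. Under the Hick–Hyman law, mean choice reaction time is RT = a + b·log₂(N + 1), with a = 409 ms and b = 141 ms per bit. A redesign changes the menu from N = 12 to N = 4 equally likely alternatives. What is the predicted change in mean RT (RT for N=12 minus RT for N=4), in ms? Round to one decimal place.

194.4

RT(12) = 409 + 141·log₂(13) = 409 + 141·3.7004 = 930.7564 ms.
RT(4) = 409 + 141·log₂(5) = 409 + 141·2.3219 = 736.3879 ms.
Difference = 930.7564 − 736.3879 = 194.3685 ≈ 194.4 ms.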